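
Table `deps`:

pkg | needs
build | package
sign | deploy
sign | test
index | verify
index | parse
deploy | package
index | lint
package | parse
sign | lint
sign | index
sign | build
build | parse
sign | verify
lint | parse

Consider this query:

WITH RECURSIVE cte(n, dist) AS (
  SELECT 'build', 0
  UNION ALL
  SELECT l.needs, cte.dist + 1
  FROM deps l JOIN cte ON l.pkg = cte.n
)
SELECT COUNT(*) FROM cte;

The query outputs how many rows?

4

Base: (build, dist=0).
Iteration 1: edges from {build} -> (package, dist=1), (parse, dist=1).
Iteration 2: edges from {package,parse} -> (parse, dist=2).
Iteration 3: no outgoing edges from {parse}; recursion stops.
Total rows emitted: 4.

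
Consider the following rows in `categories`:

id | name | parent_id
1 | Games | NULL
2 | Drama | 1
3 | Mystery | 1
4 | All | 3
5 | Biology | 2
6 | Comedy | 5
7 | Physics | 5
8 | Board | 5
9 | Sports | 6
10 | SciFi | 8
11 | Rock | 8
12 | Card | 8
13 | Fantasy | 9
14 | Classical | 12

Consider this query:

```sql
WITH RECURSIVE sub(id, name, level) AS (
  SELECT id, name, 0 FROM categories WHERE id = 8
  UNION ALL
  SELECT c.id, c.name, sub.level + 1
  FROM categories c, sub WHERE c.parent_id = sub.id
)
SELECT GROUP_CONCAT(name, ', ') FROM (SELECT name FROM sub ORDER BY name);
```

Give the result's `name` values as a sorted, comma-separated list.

Base: id=8 (Board) at level 0.
Iteration 1: rows with parent_id in {8} -> SciFi (id 10, level 1), Rock (id 11, level 1), Card (id 12, level 1).
Iteration 2: rows with parent_id in {10,11,12} -> Classical (id 14, level 2).
Iteration 3: no rows with parent_id in {14}; recursion stops.

Board, Card, Classical, Rock, SciFi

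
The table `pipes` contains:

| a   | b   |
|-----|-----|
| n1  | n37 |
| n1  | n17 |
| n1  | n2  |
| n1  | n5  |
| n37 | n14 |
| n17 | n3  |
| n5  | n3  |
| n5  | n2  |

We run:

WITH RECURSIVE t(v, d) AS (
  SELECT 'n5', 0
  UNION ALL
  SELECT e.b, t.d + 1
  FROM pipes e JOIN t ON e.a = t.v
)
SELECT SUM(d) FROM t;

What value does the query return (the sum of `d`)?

2

Base: (n5, d=0).
Iteration 1: edges from {n5} -> (n2, d=1), (n3, d=1).
Iteration 2: no outgoing edges from {n2,n3}; recursion stops.
SUM(d) = 0 + 1 + 1 = 2.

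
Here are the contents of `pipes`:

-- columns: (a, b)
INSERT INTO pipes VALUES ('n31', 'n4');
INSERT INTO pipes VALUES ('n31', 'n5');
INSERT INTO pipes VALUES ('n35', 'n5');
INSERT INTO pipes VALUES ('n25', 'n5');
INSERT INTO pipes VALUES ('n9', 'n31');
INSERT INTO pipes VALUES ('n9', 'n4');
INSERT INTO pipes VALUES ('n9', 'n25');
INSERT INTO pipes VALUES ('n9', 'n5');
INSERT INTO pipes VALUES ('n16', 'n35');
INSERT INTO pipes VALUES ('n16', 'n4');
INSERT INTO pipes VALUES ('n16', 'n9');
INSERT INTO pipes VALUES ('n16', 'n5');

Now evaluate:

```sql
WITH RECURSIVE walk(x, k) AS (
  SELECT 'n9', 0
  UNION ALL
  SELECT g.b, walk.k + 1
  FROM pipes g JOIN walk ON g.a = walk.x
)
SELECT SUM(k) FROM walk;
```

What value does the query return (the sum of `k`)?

10

Base: (n9, k=0).
Iteration 1: edges from {n9} -> (n25, k=1), (n31, k=1), (n4, k=1), (n5, k=1).
Iteration 2: edges from {n25,n31,n4,n5} -> (n4, k=2), (n5, k=2) x2. [UNION ALL keeps all 3 new rows, including repeats]
Iteration 3: no outgoing edges from {n4,n5}; recursion stops.
SUM(k) = 0 + 1 + 1 + 1 + 1 + 2 + 2 + 2 = 10.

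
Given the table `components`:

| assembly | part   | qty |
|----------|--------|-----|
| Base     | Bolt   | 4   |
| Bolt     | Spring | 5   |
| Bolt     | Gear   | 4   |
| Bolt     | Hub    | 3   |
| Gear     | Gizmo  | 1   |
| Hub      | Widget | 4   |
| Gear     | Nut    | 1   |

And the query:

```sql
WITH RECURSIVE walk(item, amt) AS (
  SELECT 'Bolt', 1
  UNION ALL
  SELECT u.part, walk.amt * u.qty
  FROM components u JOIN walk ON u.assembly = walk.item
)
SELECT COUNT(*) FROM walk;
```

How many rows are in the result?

7

Base: (Bolt, amt=1).
Iteration 1: components of {Bolt} -> Gear = 1*4 = 4, Hub = 1*3 = 3, Spring = 1*5 = 5.
Iteration 2: components of {Gear,Hub,Spring} -> Gizmo = 4*1 = 4, Nut = 4*1 = 4, Widget = 3*4 = 12.
Iteration 3: no further components; recursion stops.
Total rows emitted: 7.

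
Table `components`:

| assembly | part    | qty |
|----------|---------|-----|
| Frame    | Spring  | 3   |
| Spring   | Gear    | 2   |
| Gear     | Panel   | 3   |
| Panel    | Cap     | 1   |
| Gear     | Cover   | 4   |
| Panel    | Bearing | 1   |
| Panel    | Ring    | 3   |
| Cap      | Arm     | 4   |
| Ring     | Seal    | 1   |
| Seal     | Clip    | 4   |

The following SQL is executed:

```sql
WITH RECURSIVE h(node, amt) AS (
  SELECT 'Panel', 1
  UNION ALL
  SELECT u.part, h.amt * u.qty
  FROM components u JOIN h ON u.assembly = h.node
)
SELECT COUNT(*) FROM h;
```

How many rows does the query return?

7

Base: (Panel, amt=1).
Iteration 1: components of {Panel} -> Bearing = 1*1 = 1, Cap = 1*1 = 1, Ring = 1*3 = 3.
Iteration 2: components of {Bearing,Cap,Ring} -> Arm = 1*4 = 4, Seal = 3*1 = 3.
Iteration 3: components of {Arm,Seal} -> Clip = 3*4 = 12.
Iteration 4: no further components; recursion stops.
Total rows emitted: 7.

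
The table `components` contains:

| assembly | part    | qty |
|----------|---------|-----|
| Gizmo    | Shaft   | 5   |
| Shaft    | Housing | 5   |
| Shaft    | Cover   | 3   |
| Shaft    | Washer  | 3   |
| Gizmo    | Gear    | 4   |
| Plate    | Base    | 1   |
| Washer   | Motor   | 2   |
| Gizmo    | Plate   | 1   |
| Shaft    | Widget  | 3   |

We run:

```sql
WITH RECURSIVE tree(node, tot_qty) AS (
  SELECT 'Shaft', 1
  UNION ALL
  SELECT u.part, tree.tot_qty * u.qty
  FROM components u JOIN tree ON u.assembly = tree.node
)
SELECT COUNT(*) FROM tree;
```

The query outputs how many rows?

6

Base: (Shaft, tot_qty=1).
Iteration 1: components of {Shaft} -> Cover = 1*3 = 3, Housing = 1*5 = 5, Washer = 1*3 = 3, Widget = 1*3 = 3.
Iteration 2: components of {Cover,Housing,Washer,Widget} -> Motor = 3*2 = 6.
Iteration 3: no further components; recursion stops.
Total rows emitted: 6.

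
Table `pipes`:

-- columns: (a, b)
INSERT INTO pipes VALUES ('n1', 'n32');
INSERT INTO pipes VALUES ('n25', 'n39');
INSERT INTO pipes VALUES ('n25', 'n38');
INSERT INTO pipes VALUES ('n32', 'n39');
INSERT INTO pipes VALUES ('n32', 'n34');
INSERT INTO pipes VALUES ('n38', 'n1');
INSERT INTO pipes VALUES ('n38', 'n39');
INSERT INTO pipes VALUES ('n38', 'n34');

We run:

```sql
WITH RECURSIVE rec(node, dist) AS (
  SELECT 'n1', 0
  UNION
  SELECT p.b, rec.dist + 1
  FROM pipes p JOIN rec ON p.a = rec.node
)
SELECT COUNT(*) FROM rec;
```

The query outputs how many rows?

Base: (n1, dist=0).
Iteration 1: edges from {n1} -> (n32, dist=1).
Iteration 2: edges from {n32} -> (n34, dist=2), (n39, dist=2).
Iteration 3: no outgoing edges from {n34,n39}; recursion stops.
Total rows emitted: 4.

4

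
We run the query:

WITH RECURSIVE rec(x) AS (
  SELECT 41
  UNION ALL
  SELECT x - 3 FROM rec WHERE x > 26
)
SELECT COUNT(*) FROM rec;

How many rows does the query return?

Base: x=41.
Iteration 1: 41 > 26 holds -> x = 41 - 3 = 38.
Iteration 2: 38 > 26 holds -> x = 38 - 3 = 35.
Iteration 3: 35 > 26 holds -> x = 35 - 3 = 32.
Iteration 4: 32 > 26 holds -> x = 32 - 3 = 29.
Iteration 5: 29 > 26 holds -> x = 29 - 3 = 26.
Iteration 6: 26 > 26 fails; recursion stops.
Total rows emitted: 6.

6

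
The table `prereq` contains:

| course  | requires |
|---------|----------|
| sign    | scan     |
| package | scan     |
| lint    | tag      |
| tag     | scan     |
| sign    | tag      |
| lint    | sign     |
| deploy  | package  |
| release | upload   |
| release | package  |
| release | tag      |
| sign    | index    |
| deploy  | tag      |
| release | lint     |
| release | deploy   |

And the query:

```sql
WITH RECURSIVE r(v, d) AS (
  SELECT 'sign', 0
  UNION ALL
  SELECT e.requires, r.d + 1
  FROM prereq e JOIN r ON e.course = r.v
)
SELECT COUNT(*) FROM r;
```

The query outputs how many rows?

5

Base: (sign, d=0).
Iteration 1: edges from {sign} -> (index, d=1), (scan, d=1), (tag, d=1).
Iteration 2: edges from {index,scan,tag} -> (scan, d=2).
Iteration 3: no outgoing edges from {scan}; recursion stops.
Total rows emitted: 5.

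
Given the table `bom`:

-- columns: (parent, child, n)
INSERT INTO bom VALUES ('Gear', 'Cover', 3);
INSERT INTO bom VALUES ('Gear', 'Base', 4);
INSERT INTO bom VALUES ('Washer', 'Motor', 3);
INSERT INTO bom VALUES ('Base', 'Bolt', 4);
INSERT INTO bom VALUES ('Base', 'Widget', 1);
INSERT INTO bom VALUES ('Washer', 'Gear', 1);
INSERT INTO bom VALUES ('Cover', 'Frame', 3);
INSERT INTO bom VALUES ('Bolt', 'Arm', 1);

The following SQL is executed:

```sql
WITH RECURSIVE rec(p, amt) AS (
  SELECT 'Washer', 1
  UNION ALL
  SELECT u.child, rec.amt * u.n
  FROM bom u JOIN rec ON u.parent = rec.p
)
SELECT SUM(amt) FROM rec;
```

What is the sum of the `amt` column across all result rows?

Base: (Washer, amt=1).
Iteration 1: components of {Washer} -> Gear = 1*1 = 1, Motor = 1*3 = 3.
Iteration 2: components of {Gear,Motor} -> Base = 1*4 = 4, Cover = 1*3 = 3.
Iteration 3: components of {Base,Cover} -> Bolt = 4*4 = 16, Frame = 3*3 = 9, Widget = 4*1 = 4.
Iteration 4: components of {Bolt,Frame,Widget} -> Arm = 16*1 = 16.
Iteration 5: no further components; recursion stops.
SUM(amt) = 1 + 1 + 3 + 3 + 4 + 9 + 16 + 4 + 16 = 57.

57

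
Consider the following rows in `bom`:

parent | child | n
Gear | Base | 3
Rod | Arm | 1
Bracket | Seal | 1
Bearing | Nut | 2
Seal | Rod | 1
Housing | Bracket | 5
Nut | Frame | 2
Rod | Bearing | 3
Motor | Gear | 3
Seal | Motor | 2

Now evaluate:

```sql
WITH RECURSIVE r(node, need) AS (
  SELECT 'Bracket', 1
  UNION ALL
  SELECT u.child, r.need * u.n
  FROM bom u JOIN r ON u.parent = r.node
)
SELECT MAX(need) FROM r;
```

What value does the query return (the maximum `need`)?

18

Base: (Bracket, need=1).
Iteration 1: components of {Bracket} -> Seal = 1*1 = 1.
Iteration 2: components of {Seal} -> Motor = 1*2 = 2, Rod = 1*1 = 1.
Iteration 3: components of {Motor,Rod} -> Arm = 1*1 = 1, Bearing = 1*3 = 3, Gear = 2*3 = 6.
Iteration 4: components of {Arm,Bearing,Gear} -> Base = 6*3 = 18, Nut = 3*2 = 6.
Iteration 5: components of {Base,Nut} -> Frame = 6*2 = 12.
Iteration 6: no further components; recursion stops.
need values: 1, 1, 1, 2, 1, 3, 6, 6, 18, 12; the maximum is 18.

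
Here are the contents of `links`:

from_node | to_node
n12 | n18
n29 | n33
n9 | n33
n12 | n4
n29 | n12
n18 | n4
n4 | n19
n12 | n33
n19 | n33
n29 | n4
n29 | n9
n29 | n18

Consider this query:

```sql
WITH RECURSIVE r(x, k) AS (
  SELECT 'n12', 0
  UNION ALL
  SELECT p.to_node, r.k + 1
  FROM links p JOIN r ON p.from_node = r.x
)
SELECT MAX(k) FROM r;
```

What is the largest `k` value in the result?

4

Base: (n12, k=0).
Iteration 1: edges from {n12} -> (n18, k=1), (n33, k=1), (n4, k=1).
Iteration 2: edges from {n18,n33,n4} -> (n19, k=2), (n4, k=2).
Iteration 3: edges from {n19,n4} -> (n19, k=3), (n33, k=3).
Iteration 4: edges from {n19,n33} -> (n33, k=4).
Iteration 5: no outgoing edges from {n33}; recursion stops.
k values: 0, 1, 1, 1, 2, 2, 3, 3, 4; the maximum is 4.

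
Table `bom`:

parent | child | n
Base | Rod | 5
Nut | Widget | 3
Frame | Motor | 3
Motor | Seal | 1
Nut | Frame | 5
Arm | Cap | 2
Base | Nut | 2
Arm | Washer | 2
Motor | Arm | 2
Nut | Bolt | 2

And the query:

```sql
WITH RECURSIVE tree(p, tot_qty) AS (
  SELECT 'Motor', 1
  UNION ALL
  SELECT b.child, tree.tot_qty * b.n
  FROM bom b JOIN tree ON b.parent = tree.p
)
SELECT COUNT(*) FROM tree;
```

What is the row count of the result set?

5

Base: (Motor, tot_qty=1).
Iteration 1: components of {Motor} -> Arm = 1*2 = 2, Seal = 1*1 = 1.
Iteration 2: components of {Arm,Seal} -> Cap = 2*2 = 4, Washer = 2*2 = 4.
Iteration 3: no further components; recursion stops.
Total rows emitted: 5.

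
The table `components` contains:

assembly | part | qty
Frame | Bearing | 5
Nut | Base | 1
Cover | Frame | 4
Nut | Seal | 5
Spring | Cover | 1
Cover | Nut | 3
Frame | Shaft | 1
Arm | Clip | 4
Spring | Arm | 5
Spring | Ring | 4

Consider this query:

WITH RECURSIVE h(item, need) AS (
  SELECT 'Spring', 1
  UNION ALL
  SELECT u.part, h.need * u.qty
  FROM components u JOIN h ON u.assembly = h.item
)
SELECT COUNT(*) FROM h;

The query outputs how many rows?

11

Base: (Spring, need=1).
Iteration 1: components of {Spring} -> Arm = 1*5 = 5, Cover = 1*1 = 1, Ring = 1*4 = 4.
Iteration 2: components of {Arm,Cover,Ring} -> Clip = 5*4 = 20, Frame = 1*4 = 4, Nut = 1*3 = 3.
Iteration 3: components of {Clip,Frame,Nut} -> Base = 3*1 = 3, Bearing = 4*5 = 20, Seal = 3*5 = 15, Shaft = 4*1 = 4.
Iteration 4: no further components; recursion stops.
Total rows emitted: 11.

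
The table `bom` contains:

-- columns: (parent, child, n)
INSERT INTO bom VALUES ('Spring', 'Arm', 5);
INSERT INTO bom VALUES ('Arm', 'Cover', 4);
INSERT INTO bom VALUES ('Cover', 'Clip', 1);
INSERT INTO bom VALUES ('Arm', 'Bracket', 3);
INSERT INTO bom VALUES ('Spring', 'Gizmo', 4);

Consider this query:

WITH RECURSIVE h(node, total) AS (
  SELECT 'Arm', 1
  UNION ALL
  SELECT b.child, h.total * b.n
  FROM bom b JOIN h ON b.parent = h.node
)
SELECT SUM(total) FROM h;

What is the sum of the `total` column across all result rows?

Base: (Arm, total=1).
Iteration 1: components of {Arm} -> Bracket = 1*3 = 3, Cover = 1*4 = 4.
Iteration 2: components of {Bracket,Cover} -> Clip = 4*1 = 4.
Iteration 3: no further components; recursion stops.
SUM(total) = 1 + 4 + 3 + 4 = 12.

12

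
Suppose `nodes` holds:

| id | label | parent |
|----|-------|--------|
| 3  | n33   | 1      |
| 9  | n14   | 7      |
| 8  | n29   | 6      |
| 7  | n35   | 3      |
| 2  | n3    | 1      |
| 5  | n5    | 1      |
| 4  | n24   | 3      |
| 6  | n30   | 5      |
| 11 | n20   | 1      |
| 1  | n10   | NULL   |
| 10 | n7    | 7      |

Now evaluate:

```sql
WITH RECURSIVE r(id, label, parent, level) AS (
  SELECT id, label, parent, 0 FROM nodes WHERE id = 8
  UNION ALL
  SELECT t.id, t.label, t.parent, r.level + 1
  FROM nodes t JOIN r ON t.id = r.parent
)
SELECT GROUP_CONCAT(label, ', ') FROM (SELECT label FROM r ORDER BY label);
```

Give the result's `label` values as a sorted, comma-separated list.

n10, n29, n30, n5

Base: id=8 (n29), parent=6, level 0.
Iteration 1: join on id=6 -> n30 (id 6, parent=5, level 1).
Iteration 2: join on id=5 -> n5 (id 5, parent=1, level 2).
Iteration 3: join on id=1 -> n10 (id 1, parent=NULL, level 3).
Iteration 4: parent is NULL; no match; recursion stops.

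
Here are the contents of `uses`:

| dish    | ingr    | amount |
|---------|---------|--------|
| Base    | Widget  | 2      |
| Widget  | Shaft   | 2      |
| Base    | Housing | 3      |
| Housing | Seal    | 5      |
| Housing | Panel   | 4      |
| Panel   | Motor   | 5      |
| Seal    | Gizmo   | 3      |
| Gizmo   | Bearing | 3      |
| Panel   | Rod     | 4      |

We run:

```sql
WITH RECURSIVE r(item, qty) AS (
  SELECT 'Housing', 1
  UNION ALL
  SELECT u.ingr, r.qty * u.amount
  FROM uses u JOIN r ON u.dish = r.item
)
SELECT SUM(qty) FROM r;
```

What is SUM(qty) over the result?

Base: (Housing, qty=1).
Iteration 1: components of {Housing} -> Panel = 1*4 = 4, Seal = 1*5 = 5.
Iteration 2: components of {Panel,Seal} -> Gizmo = 5*3 = 15, Motor = 4*5 = 20, Rod = 4*4 = 16.
Iteration 3: components of {Gizmo,Motor,Rod} -> Bearing = 15*3 = 45.
Iteration 4: no further components; recursion stops.
SUM(qty) = 1 + 5 + 4 + 15 + 20 + 16 + 45 = 106.

106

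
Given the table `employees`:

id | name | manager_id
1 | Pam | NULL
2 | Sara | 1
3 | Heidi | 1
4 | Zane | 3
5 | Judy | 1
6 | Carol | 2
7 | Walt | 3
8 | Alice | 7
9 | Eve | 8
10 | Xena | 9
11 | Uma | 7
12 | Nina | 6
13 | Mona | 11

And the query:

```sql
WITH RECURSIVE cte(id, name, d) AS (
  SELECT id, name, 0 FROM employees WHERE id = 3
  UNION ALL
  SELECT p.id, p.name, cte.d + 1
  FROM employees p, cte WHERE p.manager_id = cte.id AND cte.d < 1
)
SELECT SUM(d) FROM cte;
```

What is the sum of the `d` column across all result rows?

Base: id=3 (Heidi) at d 0.
Iteration 1: rows with manager_id in {3} -> Zane (id 4, d 1), Walt (id 7, d 1).
Iteration 2: d < 1 fails for all current rows; recursion stops.
SUM(d) = 0 + 1 + 1 = 2.

2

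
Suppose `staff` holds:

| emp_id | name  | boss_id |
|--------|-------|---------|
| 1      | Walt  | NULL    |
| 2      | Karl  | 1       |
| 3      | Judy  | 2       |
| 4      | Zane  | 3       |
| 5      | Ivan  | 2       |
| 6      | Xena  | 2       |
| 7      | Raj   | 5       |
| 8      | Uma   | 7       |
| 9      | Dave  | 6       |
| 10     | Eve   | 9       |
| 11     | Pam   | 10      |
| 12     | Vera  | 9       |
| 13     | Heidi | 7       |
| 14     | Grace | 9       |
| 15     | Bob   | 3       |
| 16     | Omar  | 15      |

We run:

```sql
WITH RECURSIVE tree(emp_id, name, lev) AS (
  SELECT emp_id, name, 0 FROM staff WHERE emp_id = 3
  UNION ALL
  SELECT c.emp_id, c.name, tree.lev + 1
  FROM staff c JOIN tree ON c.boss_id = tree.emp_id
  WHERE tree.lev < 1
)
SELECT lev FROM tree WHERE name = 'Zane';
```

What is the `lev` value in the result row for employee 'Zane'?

Base: emp_id=3 (Judy) at lev 0.
Iteration 1: rows with boss_id in {3} -> Zane (id 4, lev 1), Bob (id 15, lev 1).
Iteration 2: lev < 1 fails for all current rows; recursion stops.

1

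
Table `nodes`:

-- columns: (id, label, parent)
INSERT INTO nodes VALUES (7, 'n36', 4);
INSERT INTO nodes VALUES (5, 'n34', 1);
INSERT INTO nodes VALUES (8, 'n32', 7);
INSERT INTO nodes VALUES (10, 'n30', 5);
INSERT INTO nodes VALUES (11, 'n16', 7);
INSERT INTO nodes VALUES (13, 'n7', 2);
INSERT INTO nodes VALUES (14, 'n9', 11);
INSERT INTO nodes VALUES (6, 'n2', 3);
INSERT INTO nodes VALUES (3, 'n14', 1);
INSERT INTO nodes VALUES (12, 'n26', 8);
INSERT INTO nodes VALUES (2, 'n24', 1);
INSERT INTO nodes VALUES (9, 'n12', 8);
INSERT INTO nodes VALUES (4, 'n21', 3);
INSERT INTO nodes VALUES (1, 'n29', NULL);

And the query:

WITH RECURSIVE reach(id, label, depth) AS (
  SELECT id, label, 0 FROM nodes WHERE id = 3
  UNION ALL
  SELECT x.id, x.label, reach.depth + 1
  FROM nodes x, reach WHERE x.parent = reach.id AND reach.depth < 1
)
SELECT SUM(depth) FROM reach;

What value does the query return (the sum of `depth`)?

2

Base: id=3 (n14) at depth 0.
Iteration 1: rows with parent in {3} -> n21 (id 4, depth 1), n2 (id 6, depth 1).
Iteration 2: depth < 1 fails for all current rows; recursion stops.
SUM(depth) = 0 + 1 + 1 = 2.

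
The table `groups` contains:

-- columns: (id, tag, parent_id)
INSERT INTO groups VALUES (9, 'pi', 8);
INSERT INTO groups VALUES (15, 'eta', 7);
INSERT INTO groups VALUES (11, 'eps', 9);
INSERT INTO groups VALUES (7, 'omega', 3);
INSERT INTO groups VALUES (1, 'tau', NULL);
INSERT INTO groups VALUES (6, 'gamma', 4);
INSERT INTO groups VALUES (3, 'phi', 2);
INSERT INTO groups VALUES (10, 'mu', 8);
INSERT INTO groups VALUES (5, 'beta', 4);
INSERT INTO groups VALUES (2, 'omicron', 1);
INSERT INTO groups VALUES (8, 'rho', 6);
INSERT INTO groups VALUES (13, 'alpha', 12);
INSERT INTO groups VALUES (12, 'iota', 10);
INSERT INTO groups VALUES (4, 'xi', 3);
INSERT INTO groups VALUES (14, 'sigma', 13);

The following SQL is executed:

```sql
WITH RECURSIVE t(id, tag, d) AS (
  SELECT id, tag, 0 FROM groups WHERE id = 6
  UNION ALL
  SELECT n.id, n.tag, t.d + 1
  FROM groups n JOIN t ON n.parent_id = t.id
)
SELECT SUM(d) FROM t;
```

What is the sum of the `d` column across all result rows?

Base: id=6 (gamma) at d 0.
Iteration 1: rows with parent_id in {6} -> rho (id 8, d 1).
Iteration 2: rows with parent_id in {8} -> pi (id 9, d 2), mu (id 10, d 2).
Iteration 3: rows with parent_id in {9,10} -> eps (id 11, d 3), iota (id 12, d 3).
Iteration 4: rows with parent_id in {11,12} -> alpha (id 13, d 4).
Iteration 5: rows with parent_id in {13} -> sigma (id 14, d 5).
Iteration 6: no rows with parent_id in {14}; recursion stops.
SUM(d) = 0 + 1 + 2 + 2 + 3 + 3 + 4 + 5 = 20.

20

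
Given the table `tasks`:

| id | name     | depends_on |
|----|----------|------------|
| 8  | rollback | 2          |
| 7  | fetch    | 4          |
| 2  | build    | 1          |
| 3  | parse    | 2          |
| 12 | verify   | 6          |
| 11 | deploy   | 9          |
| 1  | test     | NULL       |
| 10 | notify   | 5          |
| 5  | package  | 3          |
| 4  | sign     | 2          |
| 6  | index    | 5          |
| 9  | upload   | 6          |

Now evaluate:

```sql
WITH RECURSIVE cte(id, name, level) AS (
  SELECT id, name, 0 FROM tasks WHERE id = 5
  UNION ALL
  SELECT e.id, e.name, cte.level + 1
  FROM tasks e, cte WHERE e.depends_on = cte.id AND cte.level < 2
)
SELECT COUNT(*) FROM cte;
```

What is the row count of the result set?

5

Base: id=5 (package) at level 0.
Iteration 1: rows with depends_on in {5} -> index (id 6, level 1), notify (id 10, level 1).
Iteration 2: rows with depends_on in {6,10} -> upload (id 9, level 2), verify (id 12, level 2).
Iteration 3: level < 2 fails for all current rows; recursion stops.
Total rows emitted: 5.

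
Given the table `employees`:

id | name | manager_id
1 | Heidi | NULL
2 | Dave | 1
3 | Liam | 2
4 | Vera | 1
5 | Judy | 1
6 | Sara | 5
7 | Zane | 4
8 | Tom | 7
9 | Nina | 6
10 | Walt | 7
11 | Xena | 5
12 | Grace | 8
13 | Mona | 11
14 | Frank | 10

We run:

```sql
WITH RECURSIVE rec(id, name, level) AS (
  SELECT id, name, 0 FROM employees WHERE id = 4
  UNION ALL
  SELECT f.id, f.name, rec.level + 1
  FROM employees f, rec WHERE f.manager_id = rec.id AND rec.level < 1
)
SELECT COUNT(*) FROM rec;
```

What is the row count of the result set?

2

Base: id=4 (Vera) at level 0.
Iteration 1: rows with manager_id in {4} -> Zane (id 7, level 1).
Iteration 2: level < 1 fails for all current rows; recursion stops.
Total rows emitted: 2.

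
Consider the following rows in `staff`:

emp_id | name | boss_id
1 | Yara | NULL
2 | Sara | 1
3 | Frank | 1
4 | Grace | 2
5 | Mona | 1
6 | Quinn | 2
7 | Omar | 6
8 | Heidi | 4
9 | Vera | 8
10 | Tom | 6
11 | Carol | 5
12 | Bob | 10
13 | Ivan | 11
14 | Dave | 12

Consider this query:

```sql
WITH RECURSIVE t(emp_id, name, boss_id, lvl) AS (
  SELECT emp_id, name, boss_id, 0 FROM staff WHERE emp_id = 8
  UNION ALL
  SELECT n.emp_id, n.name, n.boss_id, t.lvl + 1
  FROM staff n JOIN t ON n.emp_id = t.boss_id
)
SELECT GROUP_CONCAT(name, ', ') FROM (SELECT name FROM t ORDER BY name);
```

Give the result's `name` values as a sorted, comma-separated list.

Grace, Heidi, Sara, Yara

Base: emp_id=8 (Heidi), boss_id=4, lvl 0.
Iteration 1: join on emp_id=4 -> Grace (id 4, boss_id=2, lvl 1).
Iteration 2: join on emp_id=2 -> Sara (id 2, boss_id=1, lvl 2).
Iteration 3: join on emp_id=1 -> Yara (id 1, boss_id=NULL, lvl 3).
Iteration 4: boss_id is NULL; no match; recursion stops.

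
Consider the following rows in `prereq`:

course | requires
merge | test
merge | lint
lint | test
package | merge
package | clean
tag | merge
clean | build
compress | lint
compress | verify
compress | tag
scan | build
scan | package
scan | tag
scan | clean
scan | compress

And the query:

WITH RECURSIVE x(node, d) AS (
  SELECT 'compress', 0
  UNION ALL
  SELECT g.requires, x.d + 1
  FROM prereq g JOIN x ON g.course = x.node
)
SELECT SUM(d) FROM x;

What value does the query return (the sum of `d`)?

Base: (compress, d=0).
Iteration 1: edges from {compress} -> (lint, d=1), (tag, d=1), (verify, d=1).
Iteration 2: edges from {lint,tag,verify} -> (merge, d=2), (test, d=2).
Iteration 3: edges from {merge,test} -> (lint, d=3), (test, d=3).
Iteration 4: edges from {lint,test} -> (test, d=4).
Iteration 5: no outgoing edges from {test}; recursion stops.
SUM(d) = 0 + 1 + 1 + 1 + 2 + 2 + 3 + 3 + 4 = 17.

17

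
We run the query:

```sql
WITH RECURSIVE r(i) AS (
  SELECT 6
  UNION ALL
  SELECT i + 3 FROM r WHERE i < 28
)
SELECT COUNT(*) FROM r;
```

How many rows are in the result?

9

Base: i=6.
Iteration 1: 6 < 28 holds -> i = 6 + 3 = 9.
Iteration 2: 9 < 28 holds -> i = 9 + 3 = 12.
Iteration 3: 12 < 28 holds -> i = 12 + 3 = 15.
Iteration 4: 15 < 28 holds -> i = 15 + 3 = 18.
Iteration 5: 18 < 28 holds -> i = 18 + 3 = 21.
Iteration 6: 21 < 28 holds -> i = 21 + 3 = 24.
Iteration 7: 24 < 28 holds -> i = 24 + 3 = 27.
Iteration 8: 27 < 28 holds -> i = 27 + 3 = 30.
Iteration 9: 30 < 28 fails; recursion stops.
Total rows emitted: 9.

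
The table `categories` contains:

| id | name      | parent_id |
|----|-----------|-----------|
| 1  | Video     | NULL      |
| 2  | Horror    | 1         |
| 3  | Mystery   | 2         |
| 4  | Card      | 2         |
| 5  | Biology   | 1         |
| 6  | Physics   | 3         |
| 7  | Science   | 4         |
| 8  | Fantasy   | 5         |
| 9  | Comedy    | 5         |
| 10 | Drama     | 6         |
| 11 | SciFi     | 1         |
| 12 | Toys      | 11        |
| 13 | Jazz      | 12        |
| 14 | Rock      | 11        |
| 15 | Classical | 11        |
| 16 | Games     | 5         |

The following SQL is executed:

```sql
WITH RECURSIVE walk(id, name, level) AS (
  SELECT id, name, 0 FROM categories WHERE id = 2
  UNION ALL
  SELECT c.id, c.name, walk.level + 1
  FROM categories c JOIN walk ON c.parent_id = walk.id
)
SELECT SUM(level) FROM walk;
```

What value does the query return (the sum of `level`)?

9

Base: id=2 (Horror) at level 0.
Iteration 1: rows with parent_id in {2} -> Mystery (id 3, level 1), Card (id 4, level 1).
Iteration 2: rows with parent_id in {3,4} -> Physics (id 6, level 2), Science (id 7, level 2).
Iteration 3: rows with parent_id in {6,7} -> Drama (id 10, level 3).
Iteration 4: no rows with parent_id in {10}; recursion stops.
SUM(level) = 0 + 1 + 1 + 2 + 2 + 3 = 9.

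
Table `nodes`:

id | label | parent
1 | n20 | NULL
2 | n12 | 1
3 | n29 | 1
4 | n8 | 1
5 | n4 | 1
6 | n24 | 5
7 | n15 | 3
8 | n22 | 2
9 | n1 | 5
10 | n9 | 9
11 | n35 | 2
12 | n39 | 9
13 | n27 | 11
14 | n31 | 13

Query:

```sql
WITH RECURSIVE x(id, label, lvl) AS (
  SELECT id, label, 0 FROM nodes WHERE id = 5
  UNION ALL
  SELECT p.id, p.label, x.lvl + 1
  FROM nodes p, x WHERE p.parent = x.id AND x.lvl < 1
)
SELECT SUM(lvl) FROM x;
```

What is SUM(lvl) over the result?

2

Base: id=5 (n4) at lvl 0.
Iteration 1: rows with parent in {5} -> n24 (id 6, lvl 1), n1 (id 9, lvl 1).
Iteration 2: lvl < 1 fails for all current rows; recursion stops.
SUM(lvl) = 0 + 1 + 1 = 2.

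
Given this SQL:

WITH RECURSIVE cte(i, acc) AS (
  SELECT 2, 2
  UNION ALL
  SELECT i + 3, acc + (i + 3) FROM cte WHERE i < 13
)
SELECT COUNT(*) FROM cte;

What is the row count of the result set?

Base: i=2, acc=2.
Iteration 1: 2 < 13 holds -> i = 2 + 3 = 5, acc = 2 + 5 = 7.
Iteration 2: 5 < 13 holds -> i = 5 + 3 = 8, acc = 7 + 8 = 15.
Iteration 3: 8 < 13 holds -> i = 8 + 3 = 11, acc = 15 + 11 = 26.
Iteration 4: 11 < 13 holds -> i = 11 + 3 = 14, acc = 26 + 14 = 40.
Iteration 5: 14 < 13 fails; recursion stops.
Total rows emitted: 5.

5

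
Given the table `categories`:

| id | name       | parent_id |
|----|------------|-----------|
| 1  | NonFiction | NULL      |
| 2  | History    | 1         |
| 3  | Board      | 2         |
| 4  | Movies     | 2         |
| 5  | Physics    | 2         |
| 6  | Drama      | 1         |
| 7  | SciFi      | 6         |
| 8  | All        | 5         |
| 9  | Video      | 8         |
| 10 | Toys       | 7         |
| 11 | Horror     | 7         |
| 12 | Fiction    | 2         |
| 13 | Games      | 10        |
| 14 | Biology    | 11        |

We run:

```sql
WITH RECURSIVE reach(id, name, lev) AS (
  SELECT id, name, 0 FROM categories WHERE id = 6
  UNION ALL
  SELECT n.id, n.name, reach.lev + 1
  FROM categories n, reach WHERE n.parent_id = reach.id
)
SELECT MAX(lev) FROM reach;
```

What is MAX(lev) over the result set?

3

Base: id=6 (Drama) at lev 0.
Iteration 1: rows with parent_id in {6} -> SciFi (id 7, lev 1).
Iteration 2: rows with parent_id in {7} -> Toys (id 10, lev 2), Horror (id 11, lev 2).
Iteration 3: rows with parent_id in {10,11} -> Games (id 13, lev 3), Biology (id 14, lev 3).
Iteration 4: no rows with parent_id in {13,14}; recursion stops.
lev values: 0, 1, 2, 2, 3, 3; the maximum is 3.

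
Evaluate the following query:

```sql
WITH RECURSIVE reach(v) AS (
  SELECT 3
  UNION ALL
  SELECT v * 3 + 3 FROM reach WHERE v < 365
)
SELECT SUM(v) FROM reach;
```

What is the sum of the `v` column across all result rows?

Base: v=3.
Iteration 1: 3 < 365 holds -> v = 3 * 3 + 3 = 12.
Iteration 2: 12 < 365 holds -> v = 12 * 3 + 3 = 39.
Iteration 3: 39 < 365 holds -> v = 39 * 3 + 3 = 120.
Iteration 4: 120 < 365 holds -> v = 120 * 3 + 3 = 363.
Iteration 5: 363 < 365 holds -> v = 363 * 3 + 3 = 1092.
Iteration 6: 1092 < 365 fails; recursion stops.
SUM(v) = 3 + 12 + 39 + 120 + 363 + 1092 = 1629.

1629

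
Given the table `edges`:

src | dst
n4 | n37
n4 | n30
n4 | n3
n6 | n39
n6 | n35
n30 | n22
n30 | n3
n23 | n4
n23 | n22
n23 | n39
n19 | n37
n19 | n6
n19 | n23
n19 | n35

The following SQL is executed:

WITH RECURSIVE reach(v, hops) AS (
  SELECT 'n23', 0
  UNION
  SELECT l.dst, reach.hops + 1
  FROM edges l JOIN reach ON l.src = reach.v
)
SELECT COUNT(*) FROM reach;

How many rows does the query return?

9

Base: (n23, hops=0).
Iteration 1: edges from {n23} -> (n22, hops=1), (n39, hops=1), (n4, hops=1).
Iteration 2: edges from {n22,n39,n4} -> (n3, hops=2), (n30, hops=2), (n37, hops=2).
Iteration 3: edges from {n3,n30,n37} -> (n22, hops=3), (n3, hops=3).
Iteration 4: no outgoing edges from {n22,n3}; recursion stops.
Total rows emitted: 9.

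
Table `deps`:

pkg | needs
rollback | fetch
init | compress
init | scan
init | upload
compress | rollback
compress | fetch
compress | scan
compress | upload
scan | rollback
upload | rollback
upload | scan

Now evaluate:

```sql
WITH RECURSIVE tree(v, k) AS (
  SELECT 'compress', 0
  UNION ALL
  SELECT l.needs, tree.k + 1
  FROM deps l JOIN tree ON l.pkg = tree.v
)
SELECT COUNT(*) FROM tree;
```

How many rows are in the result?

Base: (compress, k=0).
Iteration 1: edges from {compress} -> (fetch, k=1), (rollback, k=1), (scan, k=1), (upload, k=1).
Iteration 2: edges from {fetch,rollback,scan,upload} -> (fetch, k=2), (rollback, k=2) x2, (scan, k=2). [UNION ALL keeps all 4 new rows, including repeats]
Iteration 3: edges from {fetch,rollback,scan} -> (fetch, k=3) x2, (rollback, k=3). [UNION ALL keeps all 3 new rows, including repeats]
Iteration 4: edges from {fetch,rollback} -> (fetch, k=4).
Iteration 5: no outgoing edges from {fetch}; recursion stops.
Total rows emitted: 13.

13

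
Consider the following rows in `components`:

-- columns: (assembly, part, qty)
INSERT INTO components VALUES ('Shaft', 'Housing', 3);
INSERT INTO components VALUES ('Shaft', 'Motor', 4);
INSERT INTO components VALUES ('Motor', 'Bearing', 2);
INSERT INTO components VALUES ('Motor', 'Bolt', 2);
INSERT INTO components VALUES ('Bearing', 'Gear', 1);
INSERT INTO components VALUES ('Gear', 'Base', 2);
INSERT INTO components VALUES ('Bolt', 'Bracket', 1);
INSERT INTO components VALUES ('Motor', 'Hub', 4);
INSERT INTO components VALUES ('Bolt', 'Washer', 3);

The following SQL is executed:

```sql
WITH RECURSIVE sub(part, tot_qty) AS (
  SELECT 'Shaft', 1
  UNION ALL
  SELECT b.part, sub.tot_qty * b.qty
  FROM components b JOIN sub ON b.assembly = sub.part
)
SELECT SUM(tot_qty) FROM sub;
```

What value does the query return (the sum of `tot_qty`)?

Base: (Shaft, tot_qty=1).
Iteration 1: components of {Shaft} -> Housing = 1*3 = 3, Motor = 1*4 = 4.
Iteration 2: components of {Housing,Motor} -> Bearing = 4*2 = 8, Bolt = 4*2 = 8, Hub = 4*4 = 16.
Iteration 3: components of {Bearing,Bolt,Hub} -> Bracket = 8*1 = 8, Gear = 8*1 = 8, Washer = 8*3 = 24.
Iteration 4: components of {Bracket,Gear,Washer} -> Base = 8*2 = 16.
Iteration 5: no further components; recursion stops.
SUM(tot_qty) = 1 + 3 + 4 + 8 + 8 + 16 + 8 + 8 + 24 + 16 = 96.

96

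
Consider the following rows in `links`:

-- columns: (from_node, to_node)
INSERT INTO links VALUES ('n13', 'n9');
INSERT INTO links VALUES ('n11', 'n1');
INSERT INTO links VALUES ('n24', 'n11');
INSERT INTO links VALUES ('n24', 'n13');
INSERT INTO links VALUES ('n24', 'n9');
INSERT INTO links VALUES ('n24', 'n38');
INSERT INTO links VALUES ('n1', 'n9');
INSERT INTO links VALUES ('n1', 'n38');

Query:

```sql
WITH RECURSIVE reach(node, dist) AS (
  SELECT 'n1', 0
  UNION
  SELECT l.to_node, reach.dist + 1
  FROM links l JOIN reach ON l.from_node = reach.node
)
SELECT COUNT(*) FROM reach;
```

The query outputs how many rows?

3

Base: (n1, dist=0).
Iteration 1: edges from {n1} -> (n38, dist=1), (n9, dist=1).
Iteration 2: no outgoing edges from {n38,n9}; recursion stops.
Total rows emitted: 3.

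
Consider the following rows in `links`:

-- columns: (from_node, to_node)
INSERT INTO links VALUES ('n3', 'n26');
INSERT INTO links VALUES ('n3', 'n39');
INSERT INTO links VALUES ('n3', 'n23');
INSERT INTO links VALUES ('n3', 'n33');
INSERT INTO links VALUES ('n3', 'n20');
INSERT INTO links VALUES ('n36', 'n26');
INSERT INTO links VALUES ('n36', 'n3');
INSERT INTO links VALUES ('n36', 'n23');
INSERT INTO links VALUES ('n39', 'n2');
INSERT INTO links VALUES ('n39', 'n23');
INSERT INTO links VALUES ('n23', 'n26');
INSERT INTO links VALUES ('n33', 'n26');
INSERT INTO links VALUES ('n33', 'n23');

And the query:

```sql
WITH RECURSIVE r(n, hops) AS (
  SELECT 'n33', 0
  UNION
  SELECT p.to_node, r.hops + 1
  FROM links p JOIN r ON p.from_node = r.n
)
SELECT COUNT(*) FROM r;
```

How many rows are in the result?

4

Base: (n33, hops=0).
Iteration 1: edges from {n33} -> (n23, hops=1), (n26, hops=1).
Iteration 2: edges from {n23,n26} -> (n26, hops=2).
Iteration 3: no outgoing edges from {n26}; recursion stops.
Total rows emitted: 4.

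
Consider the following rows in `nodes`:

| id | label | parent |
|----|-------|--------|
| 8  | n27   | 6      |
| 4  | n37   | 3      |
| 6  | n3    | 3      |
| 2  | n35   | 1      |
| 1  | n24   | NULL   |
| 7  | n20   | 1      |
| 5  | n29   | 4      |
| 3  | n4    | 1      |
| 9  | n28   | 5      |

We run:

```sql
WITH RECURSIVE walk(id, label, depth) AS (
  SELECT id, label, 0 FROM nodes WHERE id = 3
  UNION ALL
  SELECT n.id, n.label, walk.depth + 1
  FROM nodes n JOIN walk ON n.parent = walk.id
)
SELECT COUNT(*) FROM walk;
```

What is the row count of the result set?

Base: id=3 (n4) at depth 0.
Iteration 1: rows with parent in {3} -> n37 (id 4, depth 1), n3 (id 6, depth 1).
Iteration 2: rows with parent in {4,6} -> n29 (id 5, depth 2), n27 (id 8, depth 2).
Iteration 3: rows with parent in {5,8} -> n28 (id 9, depth 3).
Iteration 4: no rows with parent in {9}; recursion stops.
Total rows emitted: 6.

6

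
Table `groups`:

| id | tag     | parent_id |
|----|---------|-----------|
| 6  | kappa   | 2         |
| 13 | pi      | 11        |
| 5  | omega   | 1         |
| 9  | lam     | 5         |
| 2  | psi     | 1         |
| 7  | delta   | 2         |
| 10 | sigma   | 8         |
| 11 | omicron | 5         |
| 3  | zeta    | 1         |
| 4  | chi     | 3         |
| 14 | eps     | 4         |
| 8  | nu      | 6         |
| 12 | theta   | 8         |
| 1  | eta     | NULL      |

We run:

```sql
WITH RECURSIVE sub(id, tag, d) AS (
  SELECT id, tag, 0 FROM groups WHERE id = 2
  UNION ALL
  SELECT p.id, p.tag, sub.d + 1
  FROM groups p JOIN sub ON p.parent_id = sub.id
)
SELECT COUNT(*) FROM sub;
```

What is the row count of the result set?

Base: id=2 (psi) at d 0.
Iteration 1: rows with parent_id in {2} -> kappa (id 6, d 1), delta (id 7, d 1).
Iteration 2: rows with parent_id in {6,7} -> nu (id 8, d 2).
Iteration 3: rows with parent_id in {8} -> sigma (id 10, d 3), theta (id 12, d 3).
Iteration 4: no rows with parent_id in {10,12}; recursion stops.
Total rows emitted: 6.

6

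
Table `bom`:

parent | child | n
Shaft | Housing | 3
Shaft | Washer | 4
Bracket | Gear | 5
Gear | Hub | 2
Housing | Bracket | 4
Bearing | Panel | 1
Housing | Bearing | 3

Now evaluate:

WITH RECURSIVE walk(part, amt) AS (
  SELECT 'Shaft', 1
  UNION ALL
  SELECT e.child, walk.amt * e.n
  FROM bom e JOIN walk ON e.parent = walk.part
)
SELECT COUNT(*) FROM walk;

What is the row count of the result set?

8

Base: (Shaft, amt=1).
Iteration 1: components of {Shaft} -> Housing = 1*3 = 3, Washer = 1*4 = 4.
Iteration 2: components of {Housing,Washer} -> Bearing = 3*3 = 9, Bracket = 3*4 = 12.
Iteration 3: components of {Bearing,Bracket} -> Gear = 12*5 = 60, Panel = 9*1 = 9.
Iteration 4: components of {Gear,Panel} -> Hub = 60*2 = 120.
Iteration 5: no further components; recursion stops.
Total rows emitted: 8.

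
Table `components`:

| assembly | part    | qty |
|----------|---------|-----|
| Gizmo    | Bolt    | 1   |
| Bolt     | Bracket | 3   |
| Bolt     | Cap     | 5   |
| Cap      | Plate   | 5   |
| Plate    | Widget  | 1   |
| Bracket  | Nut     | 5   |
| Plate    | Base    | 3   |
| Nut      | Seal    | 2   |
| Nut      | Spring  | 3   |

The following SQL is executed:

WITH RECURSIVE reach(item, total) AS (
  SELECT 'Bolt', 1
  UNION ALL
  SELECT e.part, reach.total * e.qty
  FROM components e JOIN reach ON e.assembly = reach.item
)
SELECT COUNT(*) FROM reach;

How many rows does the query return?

9

Base: (Bolt, total=1).
Iteration 1: components of {Bolt} -> Bracket = 1*3 = 3, Cap = 1*5 = 5.
Iteration 2: components of {Bracket,Cap} -> Nut = 3*5 = 15, Plate = 5*5 = 25.
Iteration 3: components of {Nut,Plate} -> Base = 25*3 = 75, Seal = 15*2 = 30, Spring = 15*3 = 45, Widget = 25*1 = 25.
Iteration 4: no further components; recursion stops.
Total rows emitted: 9.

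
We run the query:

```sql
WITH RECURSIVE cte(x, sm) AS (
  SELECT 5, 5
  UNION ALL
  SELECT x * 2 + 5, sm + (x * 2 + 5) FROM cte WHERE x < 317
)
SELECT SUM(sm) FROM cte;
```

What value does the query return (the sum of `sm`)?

2330

Base: x=5, sm=5.
Iteration 1: 5 < 317 holds -> x = 5 * 2 + 5 = 15, sm = 5 + 15 = 20.
Iteration 2: 15 < 317 holds -> x = 15 * 2 + 5 = 35, sm = 20 + 35 = 55.
Iteration 3: 35 < 317 holds -> x = 35 * 2 + 5 = 75, sm = 55 + 75 = 130.
Iteration 4: 75 < 317 holds -> x = 75 * 2 + 5 = 155, sm = 130 + 155 = 285.
Iteration 5: 155 < 317 holds -> x = 155 * 2 + 5 = 315, sm = 285 + 315 = 600.
Iteration 6: 315 < 317 holds -> x = 315 * 2 + 5 = 635, sm = 600 + 635 = 1235.
Iteration 7: 635 < 317 fails; recursion stops.
SUM(sm) = 5 + 20 + 55 + 130 + 285 + 600 + 1235 = 2330.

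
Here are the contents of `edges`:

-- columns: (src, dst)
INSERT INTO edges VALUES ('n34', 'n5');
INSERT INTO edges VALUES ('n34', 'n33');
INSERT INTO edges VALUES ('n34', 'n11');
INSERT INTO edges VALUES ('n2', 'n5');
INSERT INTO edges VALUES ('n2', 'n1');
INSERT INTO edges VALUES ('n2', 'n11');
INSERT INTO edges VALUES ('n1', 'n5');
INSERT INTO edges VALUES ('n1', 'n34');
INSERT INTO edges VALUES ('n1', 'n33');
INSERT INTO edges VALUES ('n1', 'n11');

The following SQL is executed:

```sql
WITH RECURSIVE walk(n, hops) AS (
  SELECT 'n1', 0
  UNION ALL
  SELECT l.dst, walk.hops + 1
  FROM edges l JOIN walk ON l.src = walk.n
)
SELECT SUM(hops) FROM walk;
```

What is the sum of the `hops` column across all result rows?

10

Base: (n1, hops=0).
Iteration 1: edges from {n1} -> (n11, hops=1), (n33, hops=1), (n34, hops=1), (n5, hops=1).
Iteration 2: edges from {n11,n33,n34,n5} -> (n11, hops=2), (n33, hops=2), (n5, hops=2).
Iteration 3: no outgoing edges from {n11,n33,n5}; recursion stops.
SUM(hops) = 0 + 1 + 1 + 1 + 1 + 2 + 2 + 2 = 10.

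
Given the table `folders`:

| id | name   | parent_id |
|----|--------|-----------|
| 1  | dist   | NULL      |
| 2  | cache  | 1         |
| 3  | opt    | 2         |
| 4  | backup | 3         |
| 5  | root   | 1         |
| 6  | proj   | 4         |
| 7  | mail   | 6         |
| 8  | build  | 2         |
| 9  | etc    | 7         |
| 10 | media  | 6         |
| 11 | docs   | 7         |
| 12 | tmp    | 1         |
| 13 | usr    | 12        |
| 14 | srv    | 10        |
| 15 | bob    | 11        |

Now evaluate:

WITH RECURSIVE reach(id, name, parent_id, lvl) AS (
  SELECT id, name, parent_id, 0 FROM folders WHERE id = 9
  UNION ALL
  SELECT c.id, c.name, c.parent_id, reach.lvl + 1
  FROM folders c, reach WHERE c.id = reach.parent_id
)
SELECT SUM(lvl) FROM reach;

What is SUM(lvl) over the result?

Base: id=9 (etc), parent_id=7, lvl 0.
Iteration 1: join on id=7 -> mail (id 7, parent_id=6, lvl 1).
Iteration 2: join on id=6 -> proj (id 6, parent_id=4, lvl 2).
Iteration 3: join on id=4 -> backup (id 4, parent_id=3, lvl 3).
Iteration 4: join on id=3 -> opt (id 3, parent_id=2, lvl 4).
Iteration 5: join on id=2 -> cache (id 2, parent_id=1, lvl 5).
Iteration 6: join on id=1 -> dist (id 1, parent_id=NULL, lvl 6).
Iteration 7: parent_id is NULL; no match; recursion stops.
SUM(lvl) = 0 + 1 + 2 + 3 + 4 + 5 + 6 = 21.

21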